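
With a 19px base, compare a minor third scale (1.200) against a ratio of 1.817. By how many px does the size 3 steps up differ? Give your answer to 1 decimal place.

81.1px

Minor third: 19.0 × 1.200³ = 32.832px
At 1.817: 19.0 × 1.817³ = 113.977px
Difference: 113.977 − 32.832 = 81.145px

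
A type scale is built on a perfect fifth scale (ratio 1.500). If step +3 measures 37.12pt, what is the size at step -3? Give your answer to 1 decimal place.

3.3pt

37.12 ÷ 1.500⁶ = 37.12 ÷ 11.39062 ≈ 3.259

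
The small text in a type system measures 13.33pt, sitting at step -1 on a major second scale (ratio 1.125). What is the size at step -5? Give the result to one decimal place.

8.3pt

13.33 ÷ 1.125⁴ = 13.33 ÷ 1.60181 ≈ 8.322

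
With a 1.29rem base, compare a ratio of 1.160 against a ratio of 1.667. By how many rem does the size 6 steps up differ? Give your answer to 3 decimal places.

24.539rem

At 1.160: 1.29 × 1.160⁶ = 3.14295rem
At 1.667: 1.29 × 1.667⁶ = 27.68237rem
Difference: 27.68237 − 3.14295 = 24.53942rem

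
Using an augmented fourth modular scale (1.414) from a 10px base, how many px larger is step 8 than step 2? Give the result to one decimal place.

139.8px

Step 2: 10.0 × 1.414² = 19.994px
Step 8: 10.0 × 1.414⁸ = 159.807px
Difference: 159.807 − 19.994 = 139.813px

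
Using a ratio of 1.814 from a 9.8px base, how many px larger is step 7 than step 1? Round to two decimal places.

615.64px

Step 1: 9.8 × 1.814 = 17.7772px
Step 7: 9.8 × 1.814⁷ = 633.4131px
Difference: 633.4131 − 17.7772 = 615.6359px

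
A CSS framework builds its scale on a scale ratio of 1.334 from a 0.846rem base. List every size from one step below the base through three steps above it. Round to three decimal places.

0.634rem, 0.846rem, 1.129rem, 1.506rem, 2.008rem

Step -1: 0.846 ÷ 1.334 = 0.634
Step 0: 0.846rem
Step 1: 0.846 × 1.334 = 1.129
Step 2: 0.846 × 1.334² = 1.506
Step 3: 0.846 × 1.334³ = 2.008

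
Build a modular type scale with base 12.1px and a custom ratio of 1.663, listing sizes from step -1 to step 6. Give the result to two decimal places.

7.28px, 12.10px, 20.12px, 33.46px, 55.65px, 92.55px, 153.90px, 255.94px

Step -1: 12.1 ÷ 1.663 = 7.28
Step 0: 12.1px
Step 1: 12.1 × 1.663 = 20.12
Step 2: 12.1 × 1.663² = 33.46
Step 3: 12.1 × 1.663³ = 55.65
Step 4: 12.1 × 1.663⁴ = 92.55
Step 5: 12.1 × 1.663⁵ = 153.90
Step 6: 12.1 × 1.663⁶ = 255.94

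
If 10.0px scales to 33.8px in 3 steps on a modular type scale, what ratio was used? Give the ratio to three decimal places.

1.501

r³ = 33.8 / 10.0, so r = (33.8/10.0)^(1/3).
r = 3.3800^(1/3) ≈ 1.5007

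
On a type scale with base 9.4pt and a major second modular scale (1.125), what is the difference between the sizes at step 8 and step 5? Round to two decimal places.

7.18pt

Step 5: 9.4 × 1.125⁵ = 16.9391pt
Step 8: 9.4 × 1.125⁸ = 24.1184pt
Difference: 24.1184 − 16.9391 = 7.1793pt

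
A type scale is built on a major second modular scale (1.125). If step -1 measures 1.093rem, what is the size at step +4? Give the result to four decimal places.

1.9696rem

1.093 × 1.125⁵ = 1.093 × 1.80203 ≈ 1.9696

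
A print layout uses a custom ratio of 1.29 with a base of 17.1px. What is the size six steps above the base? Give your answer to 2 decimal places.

78.80px

17.1 × 1.29⁶ = 17.1 × 4.60827 ≈ 78.80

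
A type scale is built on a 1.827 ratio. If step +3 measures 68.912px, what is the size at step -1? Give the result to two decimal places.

6.19px

68.912 ÷ 1.827⁴ = 68.912 ÷ 11.14177 ≈ 6.185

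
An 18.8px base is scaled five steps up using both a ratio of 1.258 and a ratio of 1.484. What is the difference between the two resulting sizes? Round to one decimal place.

76.1px

At 1.258: 18.8 × 1.258⁵ = 59.233px
At 1.484: 18.8 × 1.484⁵ = 135.309px
Difference: 135.309 − 59.233 = 76.076px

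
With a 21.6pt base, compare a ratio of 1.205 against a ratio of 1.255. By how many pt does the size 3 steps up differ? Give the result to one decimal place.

At 1.205: 21.6 × 1.205³ = 37.793pt
At 1.255: 21.6 × 1.255³ = 42.696pt
Difference: 42.696 − 37.793 = 4.903pt

4.9pt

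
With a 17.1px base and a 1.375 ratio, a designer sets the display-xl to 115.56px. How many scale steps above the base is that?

1.375ⁿ = 115.56 / 17.1 = 6.7579
n = ln(6.7579) / ln(1.375) = 1.9107 / 0.3185 ≈ 6.00

6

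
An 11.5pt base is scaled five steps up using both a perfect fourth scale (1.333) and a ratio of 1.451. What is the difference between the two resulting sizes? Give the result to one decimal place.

Perfect fourth: 11.5 × 1.333⁵ = 48.400pt
At 1.451: 11.5 × 1.451⁵ = 73.966pt
Difference: 73.966 − 48.400 = 25.566pt

25.6pt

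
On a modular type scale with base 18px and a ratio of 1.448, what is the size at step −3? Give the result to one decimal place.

18.0 ÷ 1.448³ = 18.0 ÷ 3.03603 ≈ 5.93

5.9px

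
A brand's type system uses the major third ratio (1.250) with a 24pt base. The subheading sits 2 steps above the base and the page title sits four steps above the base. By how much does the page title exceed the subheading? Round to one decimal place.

21.1pt

Step 2: 24.0 × 1.250² = 37.500pt
Step 4: 24.0 × 1.250⁴ = 58.594pt
Difference: 58.594 − 37.500 = 21.094pt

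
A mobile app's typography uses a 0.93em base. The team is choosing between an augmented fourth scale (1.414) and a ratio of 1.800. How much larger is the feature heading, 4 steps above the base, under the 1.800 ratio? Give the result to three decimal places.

6.045em

Augmented fourth: 0.93 × 1.414⁴ = 3.71775em
At 1.800: 0.93 × 1.800⁴ = 9.76277em
Difference: 9.76277 − 3.71775 = 6.04502em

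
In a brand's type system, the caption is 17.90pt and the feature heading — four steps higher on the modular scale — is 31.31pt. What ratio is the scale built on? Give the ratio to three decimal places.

1.150

The ratio satisfies 17.90 × r⁴ = 31.31, so r = (31.31 / 17.90)^(1/4).
r = 1.7492^(1/4) ≈ 1.1500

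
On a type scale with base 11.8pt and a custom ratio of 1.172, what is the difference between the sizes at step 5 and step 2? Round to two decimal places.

Step 2: 11.8 × 1.172² = 16.2083pt
Step 5: 11.8 × 1.172⁵ = 26.0928pt
Difference: 26.0928 − 16.2083 = 9.8845pt

9.88pt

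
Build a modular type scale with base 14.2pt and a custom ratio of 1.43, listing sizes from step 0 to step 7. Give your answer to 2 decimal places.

Step 0: 14.2pt
Step 1: 14.2 × 1.43 = 20.31
Step 2: 14.2 × 1.43² = 29.04
Step 3: 14.2 × 1.43³ = 41.52
Step 4: 14.2 × 1.43⁴ = 59.38
Step 5: 14.2 × 1.43⁵ = 84.91
Step 6: 14.2 × 1.43⁶ = 121.42
Step 7: 14.2 × 1.43⁷ = 173.64

14.20pt, 20.31pt, 29.04pt, 41.52pt, 59.38pt, 84.91pt, 121.42pt, 173.64pt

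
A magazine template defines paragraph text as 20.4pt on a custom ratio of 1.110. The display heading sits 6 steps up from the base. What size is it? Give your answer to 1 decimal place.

20.4 × 1.110⁶ = 20.4 × 1.87041 ≈ 38.16

38.2pt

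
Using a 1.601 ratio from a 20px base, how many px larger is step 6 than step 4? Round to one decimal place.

205.4px

Step 4: 20.0 × 1.601⁴ = 131.400px
Step 6: 20.0 × 1.601⁶ = 336.805px
Difference: 336.805 − 131.400 = 205.405px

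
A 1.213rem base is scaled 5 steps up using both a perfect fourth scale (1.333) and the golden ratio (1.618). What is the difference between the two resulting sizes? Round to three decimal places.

Perfect fourth: 1.213 × 1.333⁵ = 5.10519rem
Golden ratio: 1.213 × 1.618⁵ = 13.45096rem
Difference: 13.45096 − 5.10519 = 8.34577rem

8.346rem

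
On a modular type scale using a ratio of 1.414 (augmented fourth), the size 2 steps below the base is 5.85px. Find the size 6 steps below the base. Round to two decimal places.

5.85 ÷ 1.414⁴ = 5.85 ÷ 3.99758 ≈ 1.463

1.46px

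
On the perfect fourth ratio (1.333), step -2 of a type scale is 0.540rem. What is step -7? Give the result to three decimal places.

0.540 ÷ 1.333⁵ = 0.540 ÷ 4.20873 ≈ 0.128

0.128rem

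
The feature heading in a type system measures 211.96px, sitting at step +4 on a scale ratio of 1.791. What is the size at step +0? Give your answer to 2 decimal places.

211.96 ÷ 1.791⁴ = 211.96 ÷ 10.28922 ≈ 20.600

20.60px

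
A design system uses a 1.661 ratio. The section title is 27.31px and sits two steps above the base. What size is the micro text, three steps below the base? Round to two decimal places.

27.31 ÷ 1.661⁵ = 27.31 ÷ 12.64294 ≈ 2.160

2.16px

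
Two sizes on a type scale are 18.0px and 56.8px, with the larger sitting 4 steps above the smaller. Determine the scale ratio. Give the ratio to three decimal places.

1.333

The ratio satisfies 18.0 × r⁴ = 56.8, so r = (56.8 / 18.0)^(1/4).
r = 3.1556^(1/4) ≈ 1.3328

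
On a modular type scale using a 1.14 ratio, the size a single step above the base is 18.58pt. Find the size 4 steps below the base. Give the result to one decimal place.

9.6pt

The gap is -4 − (1) = -5 steps, so the factor is 1.14^-5.
18.58 ÷ 1.14⁵ = 18.58 ÷ 1.92541 ≈ 9.650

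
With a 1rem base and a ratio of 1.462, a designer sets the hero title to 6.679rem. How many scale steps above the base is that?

5

1.462ⁿ = 6.679 / 1 = 6.6790
n = ln(6.6790) / ln(1.462) = 1.8990 / 0.3798 ≈ 5.00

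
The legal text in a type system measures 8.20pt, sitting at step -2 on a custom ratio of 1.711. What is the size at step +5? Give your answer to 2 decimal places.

352.02pt

8.20 × 1.711⁷ = 8.20 × 42.92893 ≈ 352.017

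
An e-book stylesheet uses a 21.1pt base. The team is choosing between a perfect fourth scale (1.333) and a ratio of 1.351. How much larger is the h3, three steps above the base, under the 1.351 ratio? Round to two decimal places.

Perfect fourth: 21.1 × 1.333³ = 49.9773pt
At 1.351: 21.1 × 1.351³ = 52.0294pt
Difference: 52.0294 − 49.9773 = 2.0521pt

2.05pt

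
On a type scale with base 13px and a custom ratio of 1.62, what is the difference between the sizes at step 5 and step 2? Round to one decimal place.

110.9px

Step 2: 13.0 × 1.62² = 34.117px
Step 5: 13.0 × 1.62⁵ = 145.050px
Difference: 145.050 − 34.117 = 110.933px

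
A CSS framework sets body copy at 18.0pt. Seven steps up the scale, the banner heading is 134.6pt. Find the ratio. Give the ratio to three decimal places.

1.333

The ratio satisfies 18.0 × r⁷ = 134.6, so r = (134.6 / 18.0)^(1/7).
r = 7.4778^(1/7) ≈ 1.3330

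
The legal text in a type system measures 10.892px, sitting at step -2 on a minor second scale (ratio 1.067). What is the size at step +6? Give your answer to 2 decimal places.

18.30px

Moving from step -2 to step +6 is 8 steps up, so multiply by r⁸.
10.892 × 1.067⁸ = 10.892 × 1.68002 ≈ 18.299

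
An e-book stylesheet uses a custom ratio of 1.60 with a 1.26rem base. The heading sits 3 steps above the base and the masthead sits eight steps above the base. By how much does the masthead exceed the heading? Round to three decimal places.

Step 3: 1.26 × 1.60³ = 5.16096rem
Step 8: 1.26 × 1.60⁸ = 54.11659rem
Difference: 54.11659 − 5.16096 = 48.95563rem

48.956rem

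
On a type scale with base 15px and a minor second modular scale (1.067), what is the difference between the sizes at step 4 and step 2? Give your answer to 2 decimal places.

2.37px

Step 2: 15.0 × 1.067² = 17.0773px
Step 4: 15.0 × 1.067⁴ = 19.4424px
Difference: 19.4424 − 17.0773 = 2.3651px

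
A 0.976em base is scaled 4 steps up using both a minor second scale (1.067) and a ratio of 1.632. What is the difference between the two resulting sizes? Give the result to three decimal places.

5.659em

Minor second: 0.976 × 1.067⁴ = 1.26505em
At 1.632: 0.976 × 1.632⁴ = 6.92358em
Difference: 6.92358 − 1.26505 = 5.65853em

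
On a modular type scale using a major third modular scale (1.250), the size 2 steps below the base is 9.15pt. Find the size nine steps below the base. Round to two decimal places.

Moving from step -2 to step -9 is 7 steps down, so divide by r⁷.
9.15 ÷ 1.250⁷ = 9.15 ÷ 4.76837 ≈ 1.919

1.92pt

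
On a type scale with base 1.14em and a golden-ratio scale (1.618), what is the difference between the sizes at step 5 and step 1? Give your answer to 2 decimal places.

10.80em

Step 1: 1.14 × 1.618 = 1.8445em
Step 5: 1.14 × 1.618⁵ = 12.6415em
Difference: 12.6415 − 1.8445 = 10.7970em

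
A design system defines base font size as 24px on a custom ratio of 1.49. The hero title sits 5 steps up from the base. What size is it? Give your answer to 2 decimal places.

176.26px

24.0 × 1.49⁵ = 24.0 × 7.34398 ≈ 176.26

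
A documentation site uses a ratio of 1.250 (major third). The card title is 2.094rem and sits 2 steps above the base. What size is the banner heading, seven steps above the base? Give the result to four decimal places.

6.3904rem

Moving from step +2 to step +7 is 5 steps up, so multiply by r⁵.
2.094 × 1.250⁵ = 2.094 × 3.05176 ≈ 6.3904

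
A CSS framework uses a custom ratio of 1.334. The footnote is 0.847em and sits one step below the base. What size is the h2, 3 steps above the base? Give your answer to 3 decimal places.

0.847 × 1.334⁴ = 0.847 × 3.16682 ≈ 2.682

2.682em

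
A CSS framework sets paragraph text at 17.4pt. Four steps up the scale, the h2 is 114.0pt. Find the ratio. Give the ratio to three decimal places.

1.600

r⁴ = 114.0 / 17.4, so r = (114.0/17.4)^(1/4).
r = 6.5517^(1/4) ≈ 1.5999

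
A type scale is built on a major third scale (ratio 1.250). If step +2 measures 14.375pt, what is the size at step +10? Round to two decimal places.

14.375 × 1.250⁸ = 14.375 × 5.96046 ≈ 85.682

85.68pt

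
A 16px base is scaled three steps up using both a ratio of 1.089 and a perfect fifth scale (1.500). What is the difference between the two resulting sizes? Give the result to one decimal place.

At 1.089: 16.0 × 1.089³ = 20.663px
Perfect fifth: 16.0 × 1.500³ = 54.000px
Difference: 54.000 − 20.663 = 33.337px

33.3px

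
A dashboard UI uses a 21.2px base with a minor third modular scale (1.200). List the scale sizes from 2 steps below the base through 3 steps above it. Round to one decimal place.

14.7px, 17.7px, 21.2px, 25.4px, 30.5px, 36.6px

Step -2: 21.2 ÷ 1.200² = 14.7
Step -1: 21.2 ÷ 1.200 = 17.7
Step 0: 21.2px
Step 1: 21.2 × 1.200 = 25.4
Step 2: 21.2 × 1.200² = 30.5
Step 3: 21.2 × 1.200³ = 36.6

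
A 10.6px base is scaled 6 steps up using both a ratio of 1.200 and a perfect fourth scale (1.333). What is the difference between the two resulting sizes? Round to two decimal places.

27.82px

At 1.200: 10.6 × 1.200⁶ = 31.6514px
Perfect fourth: 10.6 × 1.333⁶ = 59.4685px
Difference: 59.4685 − 31.6514 = 27.8171px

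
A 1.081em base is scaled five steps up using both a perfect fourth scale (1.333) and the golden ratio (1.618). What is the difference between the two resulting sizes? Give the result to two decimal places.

Perfect fourth: 1.081 × 1.333⁵ = 4.5496em
Golden ratio: 1.081 × 1.618⁵ = 11.9872em
Difference: 11.9872 − 4.5496 = 7.4376em

7.44em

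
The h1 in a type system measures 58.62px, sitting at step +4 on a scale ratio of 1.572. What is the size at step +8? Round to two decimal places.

58.62 × 1.572⁴ = 58.62 × 6.10675 ≈ 357.978

357.98px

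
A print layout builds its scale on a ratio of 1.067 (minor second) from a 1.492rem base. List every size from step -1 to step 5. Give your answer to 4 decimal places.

1.3983rem, 1.4920rem, 1.5920rem, 1.6986rem, 1.8124rem, 1.9339rem, 2.0634rem

Step -1: 1.492 ÷ 1.067 = 1.3983
Step 0: 1.492rem
Step 1: 1.492 × 1.067 = 1.5920
Step 2: 1.492 × 1.067² = 1.6986
Step 3: 1.492 × 1.067³ = 1.8124
Step 4: 1.492 × 1.067⁴ = 1.9339
Step 5: 1.492 × 1.067⁵ = 2.0634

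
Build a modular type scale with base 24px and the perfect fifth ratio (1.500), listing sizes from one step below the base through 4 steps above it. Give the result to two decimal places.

16.00px, 24.00px, 36.00px, 54.00px, 81.00px, 121.50px

Step -1: 24.0 ÷ 1.500 = 16.00
Step 0: 24px
Step 1: 24.0 × 1.500 = 36.00
Step 2: 24.0 × 1.500² = 54.00
Step 3: 24.0 × 1.500³ = 81.00
Step 4: 24.0 × 1.500⁴ = 121.50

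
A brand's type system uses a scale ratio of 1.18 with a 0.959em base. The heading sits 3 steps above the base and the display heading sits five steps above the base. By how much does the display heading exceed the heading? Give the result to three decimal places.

Step 3: 0.959 × 1.18³ = 1.57567em
Step 5: 0.959 × 1.18⁵ = 2.19396em
Difference: 2.19396 − 1.57567 = 0.61829em

0.618em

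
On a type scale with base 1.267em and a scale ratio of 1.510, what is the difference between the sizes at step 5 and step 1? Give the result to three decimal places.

8.033em

Step 1: 1.267 × 1.510 = 1.91317em
Step 5: 1.267 × 1.510⁵ = 9.94630em
Difference: 9.94630 − 1.91317 = 8.03313em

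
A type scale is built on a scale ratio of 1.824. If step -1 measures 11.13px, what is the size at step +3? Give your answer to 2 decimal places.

11.13 × 1.824⁴ = 11.13 × 11.06877 ≈ 123.195

123.20px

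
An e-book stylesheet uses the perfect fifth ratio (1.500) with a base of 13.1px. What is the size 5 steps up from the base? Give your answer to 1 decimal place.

13.1 × 1.500⁵ = 13.1 × 7.59375 ≈ 99.48

99.5px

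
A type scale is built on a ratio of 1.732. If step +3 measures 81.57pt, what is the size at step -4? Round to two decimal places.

Moving from step +3 to step -4 is 7 steps down, so divide by r⁷.
81.57 ÷ 1.732⁷ = 81.57 ÷ 46.75577 ≈ 1.745

1.74pt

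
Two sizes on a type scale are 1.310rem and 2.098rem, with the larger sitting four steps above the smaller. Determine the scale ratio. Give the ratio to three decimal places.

The ratio satisfies 1.310 × r⁴ = 2.098, so r = (2.098 / 1.310)^(1/4).
r = 1.6015^(1/4) ≈ 1.1250

1.125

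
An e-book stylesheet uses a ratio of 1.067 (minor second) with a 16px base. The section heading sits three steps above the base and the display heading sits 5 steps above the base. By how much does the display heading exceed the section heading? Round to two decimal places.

Step 3: 16.0 × 1.067³ = 19.4363px
Step 5: 16.0 × 1.067⁵ = 22.1280px
Difference: 22.1280 − 19.4363 = 2.6917px

2.69px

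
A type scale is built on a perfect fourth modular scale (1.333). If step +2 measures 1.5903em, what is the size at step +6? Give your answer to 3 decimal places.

Moving from step +2 to step +6 is 4 steps up, so multiply by r⁴.
1.5903 × 1.333⁴ = 1.5903 × 3.15733 ≈ 5.021

5.021em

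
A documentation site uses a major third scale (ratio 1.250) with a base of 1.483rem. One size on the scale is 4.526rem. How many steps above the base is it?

5

1.250ⁿ = 4.526 / 1.483 = 3.0519
n = ln(3.0519) / ln(1.250) = 1.1158 / 0.2231 ≈ 5.00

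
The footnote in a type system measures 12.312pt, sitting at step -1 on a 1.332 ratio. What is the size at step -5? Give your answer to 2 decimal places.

12.312 ÷ 1.332⁴ = 12.312 ÷ 3.14787 ≈ 3.911

3.91pt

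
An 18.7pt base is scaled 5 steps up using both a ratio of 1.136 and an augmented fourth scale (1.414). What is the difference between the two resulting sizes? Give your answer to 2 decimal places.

70.33pt

At 1.136: 18.7 × 1.136⁵ = 35.3780pt
Augmented fourth: 18.7 × 1.414⁵ = 105.7033pt
Difference: 105.7033 − 35.3780 = 70.3253pt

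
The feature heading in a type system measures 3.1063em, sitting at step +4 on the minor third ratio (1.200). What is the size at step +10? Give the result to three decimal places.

9.275em

The gap is 10 − (4) = 6 steps, so the factor is 1.200^6.
3.1063 × 1.200⁶ = 3.1063 × 2.98598 ≈ 9.275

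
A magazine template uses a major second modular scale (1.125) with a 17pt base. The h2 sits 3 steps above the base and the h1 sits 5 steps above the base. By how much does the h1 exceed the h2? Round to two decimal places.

Step 3: 17.0 × 1.125³ = 24.2051pt
Step 5: 17.0 × 1.125⁵ = 30.6346pt
Difference: 30.6346 − 24.2051 = 6.4295pt

6.43pt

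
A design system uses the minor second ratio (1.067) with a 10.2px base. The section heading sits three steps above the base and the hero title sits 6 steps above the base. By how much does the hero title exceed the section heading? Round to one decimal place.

2.7px

Step 3: 10.2 × 1.067³ = 12.391px
Step 6: 10.2 × 1.067⁶ = 15.052px
Difference: 15.052 − 12.391 = 2.661px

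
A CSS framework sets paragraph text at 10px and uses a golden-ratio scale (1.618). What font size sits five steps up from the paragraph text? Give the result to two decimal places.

A modular type scale is a geometric sequence: sizeₙ = base × rⁿ.
10.0 × 1.618⁵ = 10.0 × 11.08901 ≈ 110.89

110.89px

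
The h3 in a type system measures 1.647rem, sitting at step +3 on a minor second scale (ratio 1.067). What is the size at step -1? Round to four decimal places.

1.2707rem

The gap is -1 − (3) = -4 steps, so the factor is 1.067^-4.
1.647 ÷ 1.067⁴ = 1.647 ÷ 1.29616 ≈ 1.2707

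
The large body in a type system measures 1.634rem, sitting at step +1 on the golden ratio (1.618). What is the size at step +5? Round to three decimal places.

The gap is 5 − (1) = 4 steps, so the factor is 1.618^4.
1.634 × 1.618⁴ = 1.634 × 6.85353 ≈ 11.199

11.199rem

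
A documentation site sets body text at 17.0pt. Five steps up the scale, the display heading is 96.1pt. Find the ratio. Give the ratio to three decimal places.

1.414

r⁵ = 96.1 / 17.0, so r = (96.1/17.0)^(1/5).
r = 5.6529^(1/5) ≈ 1.4140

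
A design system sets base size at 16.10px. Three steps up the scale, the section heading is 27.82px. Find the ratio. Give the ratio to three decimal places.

1.200

r³ = 27.82 / 16.10, so r = (27.82/16.10)^(1/3).
r = 1.7280^(1/3) ≈ 1.2000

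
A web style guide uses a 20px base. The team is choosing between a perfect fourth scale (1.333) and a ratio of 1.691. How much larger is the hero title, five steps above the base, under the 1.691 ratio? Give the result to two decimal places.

Perfect fourth: 20.0 × 1.333⁵ = 84.1745px
At 1.691: 20.0 × 1.691⁵ = 276.5337px
Difference: 276.5337 − 84.1745 = 192.3592px

192.36px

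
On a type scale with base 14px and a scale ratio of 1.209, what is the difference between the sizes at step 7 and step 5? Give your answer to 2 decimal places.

16.70px

Step 5: 14.0 × 1.209⁵ = 36.1626px
Step 7: 14.0 × 1.209⁷ = 52.8582px
Difference: 52.8582 − 36.1626 = 16.6956px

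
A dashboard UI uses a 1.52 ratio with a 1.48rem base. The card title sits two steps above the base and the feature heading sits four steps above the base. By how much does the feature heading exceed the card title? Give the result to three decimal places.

Step 2: 1.48 × 1.52² = 3.41939rem
Step 4: 1.48 × 1.52⁴ = 7.90016rem
Difference: 7.90016 − 3.41939 = 4.48077rem

4.481rem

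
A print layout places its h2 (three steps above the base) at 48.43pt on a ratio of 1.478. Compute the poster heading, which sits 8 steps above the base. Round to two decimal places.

48.43 × 1.478⁵ = 48.43 × 7.05297 ≈ 341.575

341.58pt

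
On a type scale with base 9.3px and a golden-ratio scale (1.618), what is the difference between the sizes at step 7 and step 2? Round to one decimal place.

245.6px

Step 2: 9.3 × 1.618² = 24.347px
Step 7: 9.3 × 1.618⁷ = 269.981px
Difference: 269.981 − 24.347 = 245.634px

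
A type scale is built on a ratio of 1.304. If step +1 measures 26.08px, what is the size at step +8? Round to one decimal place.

167.2px

26.08 × 1.304⁷ = 26.08 × 6.41126 ≈ 167.206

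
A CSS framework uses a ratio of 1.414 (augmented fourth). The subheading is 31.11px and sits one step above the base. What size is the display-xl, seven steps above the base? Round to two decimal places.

31.11 × 1.414⁶ = 31.11 × 7.99275 ≈ 248.655

248.65px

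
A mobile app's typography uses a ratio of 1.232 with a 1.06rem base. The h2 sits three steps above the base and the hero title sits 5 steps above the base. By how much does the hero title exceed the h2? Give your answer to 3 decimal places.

Step 3: 1.06 × 1.232³ = 1.98216rem
Step 5: 1.06 × 1.232⁵ = 3.00857rem
Difference: 3.00857 − 1.98216 = 1.02641rem

1.026rem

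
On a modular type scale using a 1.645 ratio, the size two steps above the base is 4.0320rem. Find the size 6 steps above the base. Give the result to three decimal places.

4.0320 × 1.645⁴ = 4.0320 × 7.32257 ≈ 29.525

29.525rem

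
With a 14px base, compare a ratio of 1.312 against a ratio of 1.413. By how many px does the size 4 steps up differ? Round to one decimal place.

14.3px

At 1.312: 14.0 × 1.312⁴ = 41.482px
At 1.413: 14.0 × 1.413⁴ = 55.808px
Difference: 55.808 − 41.482 = 14.326px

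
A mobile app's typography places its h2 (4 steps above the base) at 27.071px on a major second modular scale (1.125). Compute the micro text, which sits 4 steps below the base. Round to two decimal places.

10.55px

27.071 ÷ 1.125⁸ = 27.071 ÷ 2.56578 ≈ 10.551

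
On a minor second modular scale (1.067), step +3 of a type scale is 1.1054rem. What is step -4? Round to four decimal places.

0.7021rem

1.1054 ÷ 1.067⁷ = 1.1054 ÷ 1.57453 ≈ 0.7021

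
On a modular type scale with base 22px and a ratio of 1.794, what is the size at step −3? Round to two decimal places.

22.0 ÷ 1.794³ = 22.0 ÷ 5.77387 ≈ 3.81

3.81px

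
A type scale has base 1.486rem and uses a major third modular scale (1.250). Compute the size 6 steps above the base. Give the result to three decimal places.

1.486 × 1.250⁶ = 1.486 × 3.81470 ≈ 5.669

5.669rem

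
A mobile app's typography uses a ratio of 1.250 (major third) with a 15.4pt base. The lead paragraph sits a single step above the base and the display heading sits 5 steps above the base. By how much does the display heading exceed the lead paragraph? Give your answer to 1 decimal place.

27.7pt

Step 1: 15.4 × 1.250 = 19.250pt
Step 5: 15.4 × 1.250⁵ = 46.997pt
Difference: 46.997 − 19.250 = 27.747pt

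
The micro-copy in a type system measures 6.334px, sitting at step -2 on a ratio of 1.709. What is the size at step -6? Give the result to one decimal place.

0.7px

Moving from step -2 to step -6 is 4 steps down, so divide by r⁴.
6.334 ÷ 1.709⁴ = 6.334 ÷ 8.53038 ≈ 0.743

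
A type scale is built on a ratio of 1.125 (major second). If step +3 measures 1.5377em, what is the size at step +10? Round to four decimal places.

1.5377 × 1.125⁷ = 1.5377 × 2.28070 ≈ 3.5070

3.5070em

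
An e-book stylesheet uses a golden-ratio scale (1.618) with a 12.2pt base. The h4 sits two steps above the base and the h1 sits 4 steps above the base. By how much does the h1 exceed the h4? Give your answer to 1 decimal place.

Step 2: 12.2 × 1.618² = 31.939pt
Step 4: 12.2 × 1.618⁴ = 83.613pt
Difference: 83.613 − 31.939 = 51.674pt

51.7pt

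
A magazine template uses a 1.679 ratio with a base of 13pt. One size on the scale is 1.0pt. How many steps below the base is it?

5

1.679ⁿ = 13 / 1.0 = 13.0000
n = ln(13.0000) / ln(1.679) = 2.5649 / 0.5182 ≈ 4.95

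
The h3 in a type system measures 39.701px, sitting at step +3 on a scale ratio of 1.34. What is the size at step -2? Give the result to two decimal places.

9.19px

Moving from step +3 to step -2 is 5 steps down, so divide by r⁵.
39.701 ÷ 1.34⁵ = 39.701 ÷ 4.32040 ≈ 9.189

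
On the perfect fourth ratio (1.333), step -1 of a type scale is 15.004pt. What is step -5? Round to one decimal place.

The gap is -5 − (-1) = -4 steps, so the factor is 1.333^-4.
15.004 ÷ 1.333⁴ = 15.004 ÷ 3.15733 ≈ 4.752

4.8pt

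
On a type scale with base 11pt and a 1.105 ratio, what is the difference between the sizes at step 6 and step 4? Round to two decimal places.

3.62pt

Step 4: 11.0 × 1.105⁴ = 16.3999pt
Step 6: 11.0 × 1.105⁶ = 20.0247pt
Difference: 20.0247 − 16.3999 = 3.6248pt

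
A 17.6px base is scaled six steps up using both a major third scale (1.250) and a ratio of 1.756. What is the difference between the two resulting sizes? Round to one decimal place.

448.9px

Major third: 17.6 × 1.250⁶ = 67.139px
At 1.756: 17.6 × 1.756⁶ = 516.012px
Difference: 516.012 − 67.139 = 448.873px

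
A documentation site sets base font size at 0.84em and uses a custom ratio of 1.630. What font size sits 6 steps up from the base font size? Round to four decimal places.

0.84 × 1.630⁶ = 0.84 × 18.75537 ≈ 15.7545

15.7545em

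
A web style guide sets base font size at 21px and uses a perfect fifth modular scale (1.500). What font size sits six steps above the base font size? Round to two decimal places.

239.20px

Each step on a modular scale multiplies by the ratio, so the size n steps from the base is base × ratioⁿ.
21.0 × 1.500⁶ = 21.0 × 11.39062 ≈ 239.20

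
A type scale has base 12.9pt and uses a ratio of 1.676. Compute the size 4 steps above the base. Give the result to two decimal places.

Each step on a modular scale multiplies by the ratio, so the size n steps from the base is base × ratioⁿ.
12.9 × 1.676⁴ = 12.9 × 7.89035 ≈ 101.79

101.79pt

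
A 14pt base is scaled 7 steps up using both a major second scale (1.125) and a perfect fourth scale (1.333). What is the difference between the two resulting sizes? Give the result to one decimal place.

Major second: 14.0 × 1.125⁷ = 31.930pt
Perfect fourth: 14.0 × 1.333⁷ = 104.698pt
Difference: 104.698 − 31.930 = 72.768pt

72.8pt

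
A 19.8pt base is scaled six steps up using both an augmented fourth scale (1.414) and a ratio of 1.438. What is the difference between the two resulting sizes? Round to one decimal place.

16.8pt

Augmented fourth: 19.8 × 1.414⁶ = 158.257pt
At 1.438: 19.8 × 1.438⁶ = 175.073pt
Difference: 175.073 − 158.257 = 16.816pt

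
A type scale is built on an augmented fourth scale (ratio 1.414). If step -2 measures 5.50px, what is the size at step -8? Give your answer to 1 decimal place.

5.50 ÷ 1.414⁶ = 5.50 ÷ 7.99275 ≈ 0.688

0.7px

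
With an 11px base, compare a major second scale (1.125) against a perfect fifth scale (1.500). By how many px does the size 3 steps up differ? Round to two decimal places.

21.46px

Major second: 11.0 × 1.125³ = 15.6621px
Perfect fifth: 11.0 × 1.500³ = 37.1250px
Difference: 37.1250 − 15.6621 = 21.4629px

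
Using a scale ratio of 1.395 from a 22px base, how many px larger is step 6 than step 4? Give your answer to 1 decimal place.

78.8px

Step 4: 22.0 × 1.395⁴ = 83.314px
Step 6: 22.0 × 1.395⁶ = 162.132px
Difference: 162.132 − 83.314 = 78.818px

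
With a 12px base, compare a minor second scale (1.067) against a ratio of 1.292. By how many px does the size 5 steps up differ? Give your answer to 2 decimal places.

26.61px

Minor second: 12.0 × 1.067⁵ = 16.5960px
At 1.292: 12.0 × 1.292⁵ = 43.2010px
Difference: 43.2010 − 16.5960 = 26.6050px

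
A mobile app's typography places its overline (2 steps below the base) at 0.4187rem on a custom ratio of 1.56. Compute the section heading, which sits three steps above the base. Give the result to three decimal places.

Moving from step -2 to step +3 is 5 steps up, so multiply by r⁵.
0.4187 × 1.56⁵ = 0.4187 × 9.23896 ≈ 3.868

3.868rem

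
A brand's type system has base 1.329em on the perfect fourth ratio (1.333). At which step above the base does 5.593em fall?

1.333ⁿ = 5.593 / 1.329 = 4.2084
n = ln(4.2084) / ln(1.333) = 1.4371 / 0.2874 ≈ 5.00

5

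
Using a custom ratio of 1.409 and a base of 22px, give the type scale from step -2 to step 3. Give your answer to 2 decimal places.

Step -2: 22.0 ÷ 1.409² = 11.08
Step -1: 22.0 ÷ 1.409 = 15.61
Step 0: 22px
Step 1: 22.0 × 1.409 = 31.00
Step 2: 22.0 × 1.409² = 43.68
Step 3: 22.0 × 1.409³ = 61.54

11.08px, 15.61px, 22.00px, 31.00px, 43.68px, 61.54px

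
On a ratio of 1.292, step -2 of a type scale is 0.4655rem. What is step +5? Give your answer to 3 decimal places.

2.797rem

Moving from step -2 to step +5 is 7 steps up, so multiply by r⁷.
0.4655 × 1.292⁷ = 0.4655 × 6.00949 ≈ 2.797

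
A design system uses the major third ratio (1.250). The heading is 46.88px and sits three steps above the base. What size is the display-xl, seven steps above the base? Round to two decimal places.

46.88 × 1.250⁴ = 46.88 × 2.44141 ≈ 114.453

114.45px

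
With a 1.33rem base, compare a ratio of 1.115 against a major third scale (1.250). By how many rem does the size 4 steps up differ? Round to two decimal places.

1.19rem

At 1.115: 1.33 × 1.115⁴ = 2.0557rem
Major third: 1.33 × 1.250⁴ = 3.2471rem
Difference: 3.2471 − 2.0557 = 1.1914rem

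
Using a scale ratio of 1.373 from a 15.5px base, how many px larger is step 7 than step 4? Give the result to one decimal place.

Step 4: 15.5 × 1.373⁴ = 55.083px
Step 7: 15.5 × 1.373⁷ = 142.569px
Difference: 142.569 − 55.083 = 87.486px

87.5px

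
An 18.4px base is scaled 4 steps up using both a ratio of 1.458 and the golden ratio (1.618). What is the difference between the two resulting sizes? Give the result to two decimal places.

At 1.458: 18.4 × 1.458⁴ = 83.1473px
Golden ratio: 18.4 × 1.618⁴ = 126.1049px
Difference: 126.1049 − 83.1473 = 42.9576px

42.96px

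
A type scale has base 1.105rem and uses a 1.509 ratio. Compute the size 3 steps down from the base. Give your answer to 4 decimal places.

1.105 ÷ 1.509³ = 1.105 ÷ 3.43612 ≈ 0.3216

0.3216rem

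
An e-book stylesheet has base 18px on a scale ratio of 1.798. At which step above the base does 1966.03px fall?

8

1.798ⁿ = 1966.03 / 18 = 109.2239
n = ln(109.2239) / ln(1.798) = 4.6934 / 0.5867 ≈ 8.00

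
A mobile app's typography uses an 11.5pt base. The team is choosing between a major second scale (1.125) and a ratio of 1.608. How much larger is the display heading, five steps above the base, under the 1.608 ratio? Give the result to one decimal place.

Major second: 11.5 × 1.125⁵ = 20.723pt
At 1.608: 11.5 × 1.608⁵ = 123.631pt
Difference: 123.631 − 20.723 = 102.908pt

102.9pt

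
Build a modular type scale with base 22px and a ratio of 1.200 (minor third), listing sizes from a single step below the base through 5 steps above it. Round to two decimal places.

18.33px, 22.00px, 26.40px, 31.68px, 38.02px, 45.62px, 54.74px

Step -1: 22.0 ÷ 1.200 = 18.33
Step 0: 22px
Step 1: 22.0 × 1.200 = 26.40
Step 2: 22.0 × 1.200² = 31.68
Step 3: 22.0 × 1.200³ = 38.02
Step 4: 22.0 × 1.200⁴ = 45.62
Step 5: 22.0 × 1.200⁵ = 54.74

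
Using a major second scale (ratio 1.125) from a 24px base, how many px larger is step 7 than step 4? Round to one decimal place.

Step 4: 24.0 × 1.125⁴ = 38.443px
Step 7: 24.0 × 1.125⁷ = 54.737px
Difference: 54.737 − 38.443 = 16.294px

16.3px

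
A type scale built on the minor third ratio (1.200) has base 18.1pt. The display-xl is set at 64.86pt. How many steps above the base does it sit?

7

1.200ⁿ = 64.86 / 18.1 = 3.5834
n = ln(3.5834) / ln(1.200) = 1.2763 / 0.1823 ≈ 7.00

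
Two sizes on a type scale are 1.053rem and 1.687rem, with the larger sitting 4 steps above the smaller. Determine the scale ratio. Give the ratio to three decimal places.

1.125

The ratio satisfies 1.053 × r⁴ = 1.687, so r = (1.687 / 1.053)^(1/4).
r = 1.6021^(1/4) ≈ 1.1250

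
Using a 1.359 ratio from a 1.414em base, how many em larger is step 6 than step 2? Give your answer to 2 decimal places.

Step 2: 1.414 × 1.359² = 2.6115em
Step 6: 1.414 × 1.359⁶ = 8.9077em
Difference: 8.9077 − 2.6115 = 6.2962em

6.30em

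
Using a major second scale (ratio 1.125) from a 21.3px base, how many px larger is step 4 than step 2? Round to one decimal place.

7.2px

Step 2: 21.3 × 1.125² = 26.958px
Step 4: 21.3 × 1.125⁴ = 34.118px
Difference: 34.118 − 26.958 = 7.160px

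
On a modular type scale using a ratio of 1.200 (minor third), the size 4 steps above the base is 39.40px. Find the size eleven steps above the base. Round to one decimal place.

141.2px

39.40 × 1.200⁷ = 39.40 × 3.58318 ≈ 141.177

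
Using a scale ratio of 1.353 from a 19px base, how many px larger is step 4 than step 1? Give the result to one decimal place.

38.0px

Step 1: 19.0 × 1.353 = 25.707px
Step 4: 19.0 × 1.353⁴ = 63.671px
Difference: 63.671 − 25.707 = 37.964px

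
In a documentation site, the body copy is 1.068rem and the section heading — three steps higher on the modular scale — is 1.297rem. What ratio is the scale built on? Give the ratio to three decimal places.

The ratio satisfies 1.068 × r³ = 1.297, so r = (1.297 / 1.068)^(1/3).
r = 1.2144^(1/3) ≈ 1.0669

1.067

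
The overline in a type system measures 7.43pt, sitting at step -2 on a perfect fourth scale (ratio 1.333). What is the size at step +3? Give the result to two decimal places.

31.27pt

The gap is 3 − (-2) = 5 steps, so the factor is 1.333^5.
7.43 × 1.333⁵ = 7.43 × 4.20873 ≈ 31.271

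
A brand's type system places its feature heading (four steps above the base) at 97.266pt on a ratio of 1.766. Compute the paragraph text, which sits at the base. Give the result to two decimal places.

10.00pt

The gap is 0 − (4) = -4 steps, so the factor is 1.766^-4.
97.266 ÷ 1.766⁴ = 97.266 ÷ 9.72664 ≈ 10.000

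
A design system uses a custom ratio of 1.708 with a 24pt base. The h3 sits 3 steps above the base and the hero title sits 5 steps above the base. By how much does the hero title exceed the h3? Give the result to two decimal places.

Step 3: 24.0 × 1.708³ = 119.5845pt
Step 5: 24.0 × 1.708⁵ = 348.8595pt
Difference: 348.8595 − 119.5845 = 229.2750pt

229.28pt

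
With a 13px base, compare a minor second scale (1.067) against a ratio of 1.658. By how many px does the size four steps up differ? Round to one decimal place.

Minor second: 13.0 × 1.067⁴ = 16.850px
At 1.658: 13.0 × 1.658⁴ = 98.238px
Difference: 98.238 − 16.850 = 81.388px

81.4px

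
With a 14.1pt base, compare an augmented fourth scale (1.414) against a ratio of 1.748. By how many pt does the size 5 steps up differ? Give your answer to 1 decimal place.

150.4pt

Augmented fourth: 14.1 × 1.414⁵ = 79.701pt
At 1.748: 14.1 × 1.748⁵ = 230.105pt
Difference: 230.105 − 79.701 = 150.404pt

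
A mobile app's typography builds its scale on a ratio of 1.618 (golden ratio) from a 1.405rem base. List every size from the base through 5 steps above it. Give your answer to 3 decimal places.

Step 0: 1.405rem
Step 1: 1.405 × 1.618 = 2.273
Step 2: 1.405 × 1.618² = 3.678
Step 3: 1.405 × 1.618³ = 5.951
Step 4: 1.405 × 1.618⁴ = 9.629
Step 5: 1.405 × 1.618⁵ = 15.580

1.405rem, 2.273rem, 3.678rem, 5.951rem, 9.629rem, 15.580rem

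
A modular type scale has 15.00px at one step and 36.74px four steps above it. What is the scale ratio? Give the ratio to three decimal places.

The ratio satisfies 15.00 × r⁴ = 36.74, so r = (36.74 / 15.00)^(1/4).
r = 2.4493^(1/4) ≈ 1.2510

1.251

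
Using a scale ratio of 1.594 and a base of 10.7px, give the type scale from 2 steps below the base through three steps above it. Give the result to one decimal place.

4.2px, 6.7px, 10.7px, 17.1px, 27.2px, 43.3px

Step -2: 10.7 ÷ 1.594² = 4.2
Step -1: 10.7 ÷ 1.594 = 6.7
Step 0: 10.7px
Step 1: 10.7 × 1.594 = 17.1
Step 2: 10.7 × 1.594² = 27.2
Step 3: 10.7 × 1.594³ = 43.3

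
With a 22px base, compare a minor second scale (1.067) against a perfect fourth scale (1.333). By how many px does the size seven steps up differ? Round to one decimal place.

129.9px

Minor second: 22.0 × 1.067⁷ = 34.640px
Perfect fourth: 22.0 × 1.333⁷ = 164.526px
Difference: 164.526 − 34.640 = 129.886px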